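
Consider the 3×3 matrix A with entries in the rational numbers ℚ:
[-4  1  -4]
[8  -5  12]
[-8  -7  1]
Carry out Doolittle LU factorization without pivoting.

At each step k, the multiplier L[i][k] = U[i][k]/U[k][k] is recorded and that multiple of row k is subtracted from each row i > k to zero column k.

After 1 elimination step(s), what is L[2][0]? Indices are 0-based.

Step 1: pivot at (0,0) is -4.
  row1 ← row1 − (-2)·row0  ⇒  L[1][0]=-2, U row1=(0, -3, 4)
  row2 ← row2 − (2)·row0  ⇒  L[2][0]=2, U row2=(0, -9, 9)

L[2][0] = 2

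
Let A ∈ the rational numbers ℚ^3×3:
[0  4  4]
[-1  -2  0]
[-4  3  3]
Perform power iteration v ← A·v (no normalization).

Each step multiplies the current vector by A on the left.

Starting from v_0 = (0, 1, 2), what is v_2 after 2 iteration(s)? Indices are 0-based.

v_2 = (28, -8, -27)

v_0 = (0, 1, 2).
v_1 = A·v_0 = (12, -2, 9).
v_2 = A·v_1 = (28, -8, -27).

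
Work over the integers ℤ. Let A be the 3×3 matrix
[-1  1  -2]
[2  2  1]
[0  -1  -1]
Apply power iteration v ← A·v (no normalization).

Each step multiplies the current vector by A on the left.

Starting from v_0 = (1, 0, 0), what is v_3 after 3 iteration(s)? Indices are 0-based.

v_3 = (3, 8, 0)

v_0 = (1, 0, 0).
v_1 = A·v_0 = (-1, 2, 0).
v_2 = A·v_1 = (3, 2, -2).
v_3 = A·v_2 = (3, 8, 0).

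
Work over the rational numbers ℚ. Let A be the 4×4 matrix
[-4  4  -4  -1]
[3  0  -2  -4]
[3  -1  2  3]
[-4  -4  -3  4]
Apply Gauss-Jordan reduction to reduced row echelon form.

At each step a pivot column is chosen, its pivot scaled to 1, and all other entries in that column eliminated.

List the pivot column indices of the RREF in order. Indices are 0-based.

pivot columns: 0, 1, 2, 3

step 1: normalize row 0 (÷-4) = (1, -1, 1, 1/4)
  row 1: subtract 3×row0 = (0, 3, -5, -19/4)
  row 2: subtract 3×row0 = (0, 2, -1, 9/4)
  row 3: subtract -4×row0 = (0, -8, 1, 5)
step 2: normalize row 1 (÷3) = (0, 1, -5/3, -19/12)
  row 0: subtract -1×row1 = (1, 0, -2/3, -4/3)
  row 2: subtract 2×row1 = (0, 0, 7/3, 65/12)
  row 3: subtract -8×row1 = (0, 0, -37/3, -23/3)
step 3: normalize row 2 (÷7/3) = (0, 0, 1, 65/28)
  row 0: subtract -2/3×row2 = (1, 0, 0, 3/14)
  row 1: subtract -5/3×row2 = (0, 1, 0, 16/7)
  row 3: subtract -37/3×row2 = (0, 0, 0, 587/28)
step 4: normalize row 3 (÷587/28) = (0, 0, 0, 1)
  row 0: subtract 3/14×row3 = (1, 0, 0, 0)
  row 1: subtract 16/7×row3 = (0, 1, 0, 0)
  row 2: subtract 65/28×row3 = (0, 0, 1, 0)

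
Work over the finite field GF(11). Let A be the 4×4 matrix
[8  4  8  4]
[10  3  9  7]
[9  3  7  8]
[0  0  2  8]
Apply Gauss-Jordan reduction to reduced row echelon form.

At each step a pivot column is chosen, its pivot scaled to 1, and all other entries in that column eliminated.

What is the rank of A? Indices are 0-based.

pivot(0,0)=8: scale R0 → (1, 6, 1, 6)
  clear (1,0): R1 −= (10)R0 → (0, 9, 10, 2)
  clear (2,0): R2 −= (9)R0 → (0, 4, 9, 9)
pivot(1,1)=9: scale R1 → (0, 1, 6, 10)
  clear (0,1): R0 −= (6)R1 → (1, 0, 9, 1)
  clear (2,1): R2 −= (4)R1 → (0, 0, 7, 2)
pivot(2,2)=7: scale R2 → (0, 0, 1, 5)
  clear (0,2): R0 −= (9)R2 → (1, 0, 0, 0)
  clear (1,2): R1 −= (6)R2 → (0, 1, 0, 2)
  clear (3,2): R3 −= (2)R2 → (0, 0, 0, 9)
pivot(3,3)=9: scale R3 → (0, 0, 0, 1)
  clear (1,3): R1 −= (2)R3 → (0, 1, 0, 0)
  clear (2,3): R2 −= (5)R3 → (0, 0, 1, 0)

rank = 4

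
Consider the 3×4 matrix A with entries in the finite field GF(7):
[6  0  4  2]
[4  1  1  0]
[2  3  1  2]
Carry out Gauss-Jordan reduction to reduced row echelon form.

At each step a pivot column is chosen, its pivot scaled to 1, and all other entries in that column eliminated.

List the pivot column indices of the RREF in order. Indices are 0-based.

pivot(0,0)=6: scale R0 → (1, 0, 3, 5)
  clear (1,0): R1 −= (4)R0 → (0, 1, 3, 1)
  clear (2,0): R2 −= (2)R0 → (0, 3, 2, 6)
pivot(1,1)=1: scale R1 → (0, 1, 3, 1)
  clear (2,1): R2 −= (3)R1 → (0, 0, 0, 3)
col 2: no nonzero at/below row 2; advance.
pivot(2,3)=3: scale R2 → (0, 0, 0, 1)
  clear (0,3): R0 −= (5)R2 → (1, 0, 3, 0)
  clear (1,3): R1 −= (1)R2 → (0, 1, 3, 0)

pivot columns: 0, 1, 3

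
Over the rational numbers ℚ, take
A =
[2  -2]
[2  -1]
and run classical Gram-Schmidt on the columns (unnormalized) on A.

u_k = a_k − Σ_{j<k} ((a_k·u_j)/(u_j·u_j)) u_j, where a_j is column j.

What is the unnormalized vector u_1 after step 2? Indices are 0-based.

u_1 = (-1/2, 1/2)

Step 1: u_0 = a_0 = (2, 2).
Step 2: u_1 = a_1 − (-3/4)·u_0 = (-1/2, 1/2).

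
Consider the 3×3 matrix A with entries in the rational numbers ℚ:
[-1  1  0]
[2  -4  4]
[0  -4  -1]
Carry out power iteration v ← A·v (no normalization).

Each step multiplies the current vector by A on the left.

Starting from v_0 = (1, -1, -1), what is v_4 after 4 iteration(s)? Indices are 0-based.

v_4 = (-80, 236, 323)

v_0 = (1, -1, -1).
v_1 = A·v_0 = (-2, 2, 5).
v_2 = A·v_1 = (4, 8, -13).
v_3 = A·v_2 = (4, -76, -19).
v_4 = A·v_3 = (-80, 236, 323).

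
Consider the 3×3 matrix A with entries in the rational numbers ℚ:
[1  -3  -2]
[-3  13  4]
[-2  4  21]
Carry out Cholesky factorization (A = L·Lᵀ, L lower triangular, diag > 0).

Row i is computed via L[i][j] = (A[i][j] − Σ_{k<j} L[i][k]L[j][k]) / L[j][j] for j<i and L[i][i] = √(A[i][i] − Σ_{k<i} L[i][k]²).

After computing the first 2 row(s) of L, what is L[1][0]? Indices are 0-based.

Step 1: L[0][0] = √(1) = 1.
  L[1][0] = (-3) / L[0][0] = -3.
Step 2: L[1][1] = √(4) = 2.

L[1][0] = -3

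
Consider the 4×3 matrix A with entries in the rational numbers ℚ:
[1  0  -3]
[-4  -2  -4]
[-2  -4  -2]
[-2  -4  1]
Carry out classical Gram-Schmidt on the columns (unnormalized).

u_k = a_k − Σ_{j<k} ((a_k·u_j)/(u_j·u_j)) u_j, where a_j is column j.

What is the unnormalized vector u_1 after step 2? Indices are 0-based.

Step 1: u_0 = a_0 = (1, -4, -2, -2).
Step 2: u_1 = a_1 − (24/25)·u_0 = (-24/25, 46/25, -52/25, -52/25).

u_1 = (-24/25, 46/25, -52/25, -52/25)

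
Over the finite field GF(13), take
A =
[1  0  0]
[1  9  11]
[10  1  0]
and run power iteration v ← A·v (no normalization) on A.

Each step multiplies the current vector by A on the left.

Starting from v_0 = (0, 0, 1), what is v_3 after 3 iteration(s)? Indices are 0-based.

v_0 = (0, 0, 1).
v_1 = A·v_0 = (0, 11, 0).
v_2 = A·v_1 = (0, 8, 11).
v_3 = A·v_2 = (0, 11, 8).

v_3 = (0, 11, 8)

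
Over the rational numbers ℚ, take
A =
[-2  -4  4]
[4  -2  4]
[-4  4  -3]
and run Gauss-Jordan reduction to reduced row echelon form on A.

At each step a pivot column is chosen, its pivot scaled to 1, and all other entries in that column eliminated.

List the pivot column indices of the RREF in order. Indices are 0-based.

pivot columns: 0, 1, 2

step 1: normalize row 0 (÷-2) = (1, 2, -2)
  row 1: subtract 4×row0 = (0, -10, 12)
  row 2: subtract -4×row0 = (0, 12, -11)
step 2: normalize row 1 (÷-10) = (0, 1, -6/5)
  row 0: subtract 2×row1 = (1, 0, 2/5)
  row 2: subtract 12×row1 = (0, 0, 17/5)
step 3: normalize row 2 (÷17/5) = (0, 0, 1)
  row 0: subtract 2/5×row2 = (1, 0, 0)
  row 1: subtract -6/5×row2 = (0, 1, 0)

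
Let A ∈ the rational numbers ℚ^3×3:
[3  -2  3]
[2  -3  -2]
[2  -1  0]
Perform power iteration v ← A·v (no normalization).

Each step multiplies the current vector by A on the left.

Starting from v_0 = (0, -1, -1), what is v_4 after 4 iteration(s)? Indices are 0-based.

v_0 = (0, -1, -1).
v_1 = A·v_0 = (-1, 5, 1).
v_2 = A·v_1 = (-10, -19, -7).
v_3 = A·v_2 = (-13, 51, -1).
v_4 = A·v_3 = (-144, -177, -77).

v_4 = (-144, -177, -77)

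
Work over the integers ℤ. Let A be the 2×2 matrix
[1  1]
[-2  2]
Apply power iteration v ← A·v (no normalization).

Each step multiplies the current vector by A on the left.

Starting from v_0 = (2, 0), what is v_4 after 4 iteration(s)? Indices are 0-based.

v_4 = (-34, -12)

v_0 = (2, 0).
v_1 = A·v_0 = (2, -4).
v_2 = A·v_1 = (-2, -12).
v_3 = A·v_2 = (-14, -20).
v_4 = A·v_3 = (-34, -12).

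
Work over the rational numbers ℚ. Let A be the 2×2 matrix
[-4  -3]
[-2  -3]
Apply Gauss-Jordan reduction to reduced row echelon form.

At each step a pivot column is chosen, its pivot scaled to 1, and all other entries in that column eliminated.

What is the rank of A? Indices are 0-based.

step 1: normalize row 0 (÷-4) = (1, 3/4)
  row 1: subtract -2×row0 = (0, -3/2)
step 2: normalize row 1 (÷-3/2) = (0, 1)
  row 0: subtract 3/4×row1 = (1, 0)

rank = 2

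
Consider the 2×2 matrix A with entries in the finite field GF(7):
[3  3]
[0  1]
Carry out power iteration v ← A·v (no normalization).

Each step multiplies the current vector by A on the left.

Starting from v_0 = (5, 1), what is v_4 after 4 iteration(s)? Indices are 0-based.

v_4 = (0, 1)

v_0 = (5, 1).
v_1 = A·v_0 = (4, 1).
v_2 = A·v_1 = (1, 1).
v_3 = A·v_2 = (6, 1).
v_4 = A·v_3 = (0, 1).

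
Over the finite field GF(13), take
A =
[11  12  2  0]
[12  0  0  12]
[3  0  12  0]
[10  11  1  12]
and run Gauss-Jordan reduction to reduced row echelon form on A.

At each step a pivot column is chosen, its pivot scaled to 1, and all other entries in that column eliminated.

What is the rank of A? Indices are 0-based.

pivot(0,0)=11: scale R0 → (1, 7, 12, 0)
  clear (1,0): R1 −= (12)R0 → (0, 7, 12, 12)
  clear (2,0): R2 −= (3)R0 → (0, 5, 2, 0)
  clear (3,0): R3 −= (10)R0 → (0, 6, 11, 12)
pivot(1,1)=7: scale R1 → (0, 1, 11, 11)
  clear (0,1): R0 −= (7)R1 → (1, 0, 0, 1)
  clear (2,1): R2 −= (5)R1 → (0, 0, 12, 10)
  clear (3,1): R3 −= (6)R1 → (0, 0, 10, 11)
pivot(2,2)=12: scale R2 → (0, 0, 1, 3)
  clear (1,2): R1 −= (11)R2 → (0, 1, 0, 4)
  clear (3,2): R3 −= (10)R2 → (0, 0, 0, 7)
pivot(3,3)=7: scale R3 → (0, 0, 0, 1)
  clear (0,3): R0 −= (1)R3 → (1, 0, 0, 0)
  clear (1,3): R1 −= (4)R3 → (0, 1, 0, 0)
  clear (2,3): R2 −= (3)R3 → (0, 0, 1, 0)

rank = 4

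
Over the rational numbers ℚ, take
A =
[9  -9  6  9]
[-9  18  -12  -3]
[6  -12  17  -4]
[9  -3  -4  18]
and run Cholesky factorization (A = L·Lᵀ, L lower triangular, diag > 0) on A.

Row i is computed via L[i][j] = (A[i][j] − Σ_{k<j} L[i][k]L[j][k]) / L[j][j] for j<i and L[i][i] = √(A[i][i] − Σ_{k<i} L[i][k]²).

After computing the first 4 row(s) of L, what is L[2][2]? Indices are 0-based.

L[2][2] = 3

Step 1: L[0][0] = √(9) = 3.
  L[1][0] = (-9) / L[0][0] = -3.
Step 2: L[1][1] = √(9) = 3.
  L[2][0] = (6) / L[0][0] = 2.
  L[2][1] = (-6) / L[1][1] = -2.
Step 3: L[2][2] = √(9) = 3.
  L[3][0] = (9) / L[0][0] = 3.
  L[3][1] = (6) / L[1][1] = 2.
  L[3][2] = (-6) / L[2][2] = -2.
Step 4: L[3][3] = √(1) = 1.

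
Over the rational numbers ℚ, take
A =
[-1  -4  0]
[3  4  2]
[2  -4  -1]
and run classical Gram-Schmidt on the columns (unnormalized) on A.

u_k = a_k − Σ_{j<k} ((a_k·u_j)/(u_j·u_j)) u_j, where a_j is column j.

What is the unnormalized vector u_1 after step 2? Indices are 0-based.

Step 1: u_0 = a_0 = (-1, 3, 2).
Step 2: u_1 = a_1 − (4/7)·u_0 = (-24/7, 16/7, -36/7).

u_1 = (-24/7, 16/7, -36/7)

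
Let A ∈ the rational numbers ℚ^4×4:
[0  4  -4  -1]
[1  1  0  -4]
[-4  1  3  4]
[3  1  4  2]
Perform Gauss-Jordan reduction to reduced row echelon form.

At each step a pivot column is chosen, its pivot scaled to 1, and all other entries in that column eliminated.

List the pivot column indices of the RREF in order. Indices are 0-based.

pivot columns: 0, 1, 2, 3

pivot(0,0): swap R0↔R1
pivot(0,0)=1: scale R0 → (1, 1, 0, -4)
  clear (2,0): R2 −= (-4)R0 → (0, 5, 3, -12)
  clear (3,0): R3 −= (3)R0 → (0, -2, 4, 14)
pivot(1,1)=4: scale R1 → (0, 1, -1, -1/4)
  clear (0,1): R0 −= (1)R1 → (1, 0, 1, -15/4)
  clear (2,1): R2 −= (5)R1 → (0, 0, 8, -43/4)
  clear (3,1): R3 −= (-2)R1 → (0, 0, 2, 27/2)
pivot(2,2)=8: scale R2 → (0, 0, 1, -43/32)
  clear (0,2): R0 −= (1)R2 → (1, 0, 0, -77/32)
  clear (1,2): R1 −= (-1)R2 → (0, 1, 0, -51/32)
  clear (3,2): R3 −= (2)R2 → (0, 0, 0, 259/16)
pivot(3,3)=259/16: scale R3 → (0, 0, 0, 1)
  clear (0,3): R0 −= (-77/32)R3 → (1, 0, 0, 0)
  clear (1,3): R1 −= (-51/32)R3 → (0, 1, 0, 0)
  clear (2,3): R2 −= (-43/32)R3 → (0, 0, 1, 0)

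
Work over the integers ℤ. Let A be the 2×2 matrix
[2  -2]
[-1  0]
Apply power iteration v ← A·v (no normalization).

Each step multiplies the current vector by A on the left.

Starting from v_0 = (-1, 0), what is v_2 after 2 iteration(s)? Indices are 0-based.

v_2 = (-6, 2)

v_0 = (-1, 0).
v_1 = A·v_0 = (-2, 1).
v_2 = A·v_1 = (-6, 2).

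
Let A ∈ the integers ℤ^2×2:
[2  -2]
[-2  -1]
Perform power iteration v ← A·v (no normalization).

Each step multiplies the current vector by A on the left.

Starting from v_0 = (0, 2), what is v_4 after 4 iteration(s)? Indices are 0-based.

v_0 = (0, 2).
v_1 = A·v_0 = (-4, -2).
v_2 = A·v_1 = (-4, 10).
v_3 = A·v_2 = (-28, -2).
v_4 = A·v_3 = (-52, 58).

v_4 = (-52, 58)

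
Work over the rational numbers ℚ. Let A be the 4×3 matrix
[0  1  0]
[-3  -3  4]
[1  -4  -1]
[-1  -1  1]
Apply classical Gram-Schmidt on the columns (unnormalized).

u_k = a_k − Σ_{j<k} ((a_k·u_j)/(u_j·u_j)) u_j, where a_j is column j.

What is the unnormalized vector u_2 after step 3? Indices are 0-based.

Step 1: u_0 = a_0 = (0, -3, 1, -1).
Step 2: u_1 = a_1 − (6/11)·u_0 = (1, -15/11, -50/11, -5/11).
Step 3: u_2 = a_2 − (-14/11)·u_0 − (-5/87)·u_1 = (5/87, 3/29, 1/87, -26/87).

u_2 = (5/87, 3/29, 1/87, -26/87)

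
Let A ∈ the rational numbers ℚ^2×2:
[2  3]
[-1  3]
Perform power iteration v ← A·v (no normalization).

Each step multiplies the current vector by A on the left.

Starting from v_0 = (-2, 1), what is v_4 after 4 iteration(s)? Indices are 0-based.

v_4 = (253, 31)

v_0 = (-2, 1).
v_1 = A·v_0 = (-1, 5).
v_2 = A·v_1 = (13, 16).
v_3 = A·v_2 = (74, 35).
v_4 = A·v_3 = (253, 31).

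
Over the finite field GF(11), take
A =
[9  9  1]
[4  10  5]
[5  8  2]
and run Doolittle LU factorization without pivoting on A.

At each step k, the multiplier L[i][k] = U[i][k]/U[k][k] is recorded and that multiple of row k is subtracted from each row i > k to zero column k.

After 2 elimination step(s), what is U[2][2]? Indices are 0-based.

k=0: U[0][0]=9
  eliminate (1,0): mult=9, new row 1: (0, 6, 7); set L[1][0]=9
  eliminate (2,0): mult=3, new row 2: (0, 3, 10); set L[2][0]=3
k=1: U[1][1]=6
  eliminate (2,1): mult=6, new row 2: (0, 0, 1); set L[2][1]=6

U[2][2] = 1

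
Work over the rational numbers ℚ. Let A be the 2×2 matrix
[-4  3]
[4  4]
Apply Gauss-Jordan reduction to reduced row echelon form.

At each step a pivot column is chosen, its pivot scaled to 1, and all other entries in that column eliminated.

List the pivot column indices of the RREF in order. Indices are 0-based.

pivot(0,0)=-4: scale R0 → (1, -3/4)
  clear (1,0): R1 −= (4)R0 → (0, 7)
pivot(1,1)=7: scale R1 → (0, 1)
  clear (0,1): R0 −= (-3/4)R1 → (1, 0)

pivot columns: 0, 1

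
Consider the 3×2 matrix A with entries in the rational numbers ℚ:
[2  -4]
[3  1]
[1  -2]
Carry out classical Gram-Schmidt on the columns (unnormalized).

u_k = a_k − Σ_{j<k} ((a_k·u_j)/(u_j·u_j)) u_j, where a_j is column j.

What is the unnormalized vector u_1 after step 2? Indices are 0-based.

u_1 = (-3, 5/2, -3/2)

Step 1: u_0 = a_0 = (2, 3, 1).
Step 2: u_1 = a_1 − (-1/2)·u_0 = (-3, 5/2, -3/2).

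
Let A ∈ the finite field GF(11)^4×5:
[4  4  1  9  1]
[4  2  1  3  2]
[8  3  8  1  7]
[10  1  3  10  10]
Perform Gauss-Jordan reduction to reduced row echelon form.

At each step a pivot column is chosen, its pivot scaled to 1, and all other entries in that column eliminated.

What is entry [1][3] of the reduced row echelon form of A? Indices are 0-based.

step 1: normalize row 0 (÷4) = (1, 1, 3, 5, 3)
  row 1: subtract 4×row0 = (0, 9, 0, 5, 1)
  row 2: subtract 8×row0 = (0, 6, 6, 5, 5)
  row 3: subtract 10×row0 = (0, 2, 6, 4, 2)
step 2: normalize row 1 (÷9) = (0, 1, 0, 3, 5)
  row 0: subtract 1×row1 = (1, 0, 3, 2, 9)
  row 2: subtract 6×row1 = (0, 0, 6, 9, 8)
  row 3: subtract 2×row1 = (0, 0, 6, 9, 3)
step 3: normalize row 2 (÷6) = (0, 0, 1, 7, 5)
  row 0: subtract 3×row2 = (1, 0, 0, 3, 5)
  row 3: subtract 6×row2 = (0, 0, 0, 0, 6)
skip col 3 (zero from row 3)
step 4: normalize row 3 (÷6) = (0, 0, 0, 0, 1)
  row 0: subtract 5×row3 = (1, 0, 0, 3, 0)
  row 1: subtract 5×row3 = (0, 1, 0, 3, 0)
  row 2: subtract 5×row3 = (0, 0, 1, 7, 0)

M[1][3] = 3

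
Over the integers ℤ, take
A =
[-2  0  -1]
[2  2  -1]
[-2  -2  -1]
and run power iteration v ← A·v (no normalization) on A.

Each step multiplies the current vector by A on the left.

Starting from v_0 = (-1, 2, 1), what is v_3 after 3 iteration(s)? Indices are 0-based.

v_0 = (-1, 2, 1).
v_1 = A·v_0 = (1, 1, -3).
v_2 = A·v_1 = (1, 7, -1).
v_3 = A·v_2 = (-1, 17, -15).

v_3 = (-1, 17, -15)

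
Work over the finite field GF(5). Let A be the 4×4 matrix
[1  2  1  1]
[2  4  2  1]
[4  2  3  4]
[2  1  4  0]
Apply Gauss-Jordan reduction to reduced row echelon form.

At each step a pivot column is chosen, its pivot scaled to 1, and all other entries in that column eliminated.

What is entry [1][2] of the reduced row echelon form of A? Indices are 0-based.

pivot(0,0)=1: scale R0 → (1, 2, 1, 1)
  clear (1,0): R1 −= (2)R0 → (0, 0, 0, 4)
  clear (2,0): R2 −= (4)R0 → (0, 4, 4, 0)
  clear (3,0): R3 −= (2)R0 → (0, 2, 2, 3)
pivot(1,1): swap R1↔R2
pivot(1,1)=4: scale R1 → (0, 1, 1, 0)
  clear (0,1): R0 −= (2)R1 → (1, 0, 4, 1)
  clear (3,1): R3 −= (2)R1 → (0, 0, 0, 3)
col 2: no nonzero at/below row 2; advance.
pivot(2,3)=4: scale R2 → (0, 0, 0, 1)
  clear (0,3): R0 −= (1)R2 → (1, 0, 4, 0)
  clear (3,3): R3 −= (3)R2 → (0, 0, 0, 0)

M[1][2] = 1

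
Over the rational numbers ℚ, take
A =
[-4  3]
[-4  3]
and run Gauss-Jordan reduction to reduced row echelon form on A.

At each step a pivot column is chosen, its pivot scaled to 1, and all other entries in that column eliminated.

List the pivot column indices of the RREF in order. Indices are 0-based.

step 1: normalize row 0 (÷-4) = (1, -3/4)
  row 1: subtract -4×row0 = (0, 0)
skip col 1 (zero from row 1)

pivot columns: 0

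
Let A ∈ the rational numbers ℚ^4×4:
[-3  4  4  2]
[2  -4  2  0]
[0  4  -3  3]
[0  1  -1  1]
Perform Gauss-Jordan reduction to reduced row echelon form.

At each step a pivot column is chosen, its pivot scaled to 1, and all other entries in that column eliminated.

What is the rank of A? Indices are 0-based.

pivot(0,0)=-3: scale R0 → (1, -4/3, -4/3, -2/3)
  clear (1,0): R1 −= (2)R0 → (0, -4/3, 14/3, 4/3)
pivot(1,1)=-4/3: scale R1 → (0, 1, -7/2, -1)
  clear (0,1): R0 −= (-4/3)R1 → (1, 0, -6, -2)
  clear (2,1): R2 −= (4)R1 → (0, 0, 11, 7)
  clear (3,1): R3 −= (1)R1 → (0, 0, 5/2, 2)
pivot(2,2)=11: scale R2 → (0, 0, 1, 7/11)
  clear (0,2): R0 −= (-6)R2 → (1, 0, 0, 20/11)
  clear (1,2): R1 −= (-7/2)R2 → (0, 1, 0, 27/22)
  clear (3,2): R3 −= (5/2)R2 → (0, 0, 0, 9/22)
pivot(3,3)=9/22: scale R3 → (0, 0, 0, 1)
  clear (0,3): R0 −= (20/11)R3 → (1, 0, 0, 0)
  clear (1,3): R1 −= (27/22)R3 → (0, 1, 0, 0)
  clear (2,3): R2 −= (7/11)R3 → (0, 0, 1, 0)

rank = 4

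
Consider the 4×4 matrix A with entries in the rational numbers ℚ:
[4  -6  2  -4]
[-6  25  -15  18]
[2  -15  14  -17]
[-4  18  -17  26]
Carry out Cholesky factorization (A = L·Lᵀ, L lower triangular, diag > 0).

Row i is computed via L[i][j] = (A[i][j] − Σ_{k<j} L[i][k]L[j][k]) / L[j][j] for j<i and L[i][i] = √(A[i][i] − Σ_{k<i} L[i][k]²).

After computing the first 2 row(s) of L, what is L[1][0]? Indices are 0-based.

Step 1: L[0][0] = √(4) = 2.
  L[1][0] = (-6) / L[0][0] = -3.
Step 2: L[1][1] = √(16) = 4.

L[1][0] = -3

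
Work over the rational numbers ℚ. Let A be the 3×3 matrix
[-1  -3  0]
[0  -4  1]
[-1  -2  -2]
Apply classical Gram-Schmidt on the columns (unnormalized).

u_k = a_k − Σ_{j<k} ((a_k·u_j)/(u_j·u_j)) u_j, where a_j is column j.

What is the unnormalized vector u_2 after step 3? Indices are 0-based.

u_2 = (28/33, -7/33, -28/33)

Step 1: u_0 = a_0 = (-1, 0, -1).
Step 2: u_1 = a_1 − (5/2)·u_0 = (-1/2, -4, 1/2).
Step 3: u_2 = a_2 − (1)·u_0 − (-10/33)·u_1 = (28/33, -7/33, -28/33).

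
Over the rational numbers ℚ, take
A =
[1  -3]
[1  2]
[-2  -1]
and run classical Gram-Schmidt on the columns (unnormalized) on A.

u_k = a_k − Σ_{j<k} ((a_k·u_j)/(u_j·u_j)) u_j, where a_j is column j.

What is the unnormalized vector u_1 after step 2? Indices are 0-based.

Step 1: u_0 = a_0 = (1, 1, -2).
Step 2: u_1 = a_1 − (1/6)·u_0 = (-19/6, 11/6, -2/3).

u_1 = (-19/6, 11/6, -2/3)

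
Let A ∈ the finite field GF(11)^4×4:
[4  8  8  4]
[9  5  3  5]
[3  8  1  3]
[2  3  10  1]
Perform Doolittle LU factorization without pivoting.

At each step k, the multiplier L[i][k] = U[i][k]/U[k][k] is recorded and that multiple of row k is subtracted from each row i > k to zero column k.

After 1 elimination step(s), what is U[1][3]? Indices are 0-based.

U[1][3] = 7

[col 0] pivot 4
  R1 -= 5*R0 → (0, 9, 7, 7)  (L[1][0] := 5)
  R2 -= 9*R0 → (0, 2, 6, 0)  (L[2][0] := 9)
  R3 -= 6*R0 → (0, 10, 6, 10)  (L[3][0] := 6)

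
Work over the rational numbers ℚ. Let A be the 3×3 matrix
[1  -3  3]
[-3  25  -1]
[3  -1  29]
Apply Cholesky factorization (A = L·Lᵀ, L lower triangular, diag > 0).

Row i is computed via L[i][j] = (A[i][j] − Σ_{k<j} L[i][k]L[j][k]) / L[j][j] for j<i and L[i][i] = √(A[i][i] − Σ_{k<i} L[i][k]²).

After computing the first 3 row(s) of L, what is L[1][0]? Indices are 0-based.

Step 1: L[0][0] = √(1) = 1.
  L[1][0] = (-3) / L[0][0] = -3.
Step 2: L[1][1] = √(16) = 4.
  L[2][0] = (3) / L[0][0] = 3.
  L[2][1] = (8) / L[1][1] = 2.
Step 3: L[2][2] = √(16) = 4.

L[1][0] = -3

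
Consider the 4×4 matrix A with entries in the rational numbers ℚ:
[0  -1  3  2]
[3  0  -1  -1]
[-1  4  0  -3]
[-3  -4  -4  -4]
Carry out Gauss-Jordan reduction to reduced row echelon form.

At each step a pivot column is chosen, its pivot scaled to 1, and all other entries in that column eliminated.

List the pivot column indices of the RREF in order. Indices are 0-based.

step 1: exchange rows 0,1
step 1: normalize row 0 (÷3) = (1, 0, -1/3, -1/3)
  row 2: subtract -1×row0 = (0, 4, -1/3, -10/3)
  row 3: subtract -3×row0 = (0, -4, -5, -5)
step 2: normalize row 1 (÷-1) = (0, 1, -3, -2)
  row 2: subtract 4×row1 = (0, 0, 35/3, 14/3)
  row 3: subtract -4×row1 = (0, 0, -17, -13)
step 3: normalize row 2 (÷35/3) = (0, 0, 1, 2/5)
  row 0: subtract -1/3×row2 = (1, 0, 0, -1/5)
  row 1: subtract -3×row2 = (0, 1, 0, -4/5)
  row 3: subtract -17×row2 = (0, 0, 0, -31/5)
step 4: normalize row 3 (÷-31/5) = (0, 0, 0, 1)
  row 0: subtract -1/5×row3 = (1, 0, 0, 0)
  row 1: subtract -4/5×row3 = (0, 1, 0, 0)
  row 2: subtract 2/5×row3 = (0, 0, 1, 0)

pivot columns: 0, 1, 2, 3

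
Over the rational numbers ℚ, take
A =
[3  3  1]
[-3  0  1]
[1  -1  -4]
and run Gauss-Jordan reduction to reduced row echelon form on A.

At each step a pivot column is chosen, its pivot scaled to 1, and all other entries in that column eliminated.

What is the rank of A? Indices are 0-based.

pivot(0,0)=3: scale R0 → (1, 1, 1/3)
  clear (1,0): R1 −= (-3)R0 → (0, 3, 2)
  clear (2,0): R2 −= (1)R0 → (0, -2, -13/3)
pivot(1,1)=3: scale R1 → (0, 1, 2/3)
  clear (0,1): R0 −= (1)R1 → (1, 0, -1/3)
  clear (2,1): R2 −= (-2)R1 → (0, 0, -3)
pivot(2,2)=-3: scale R2 → (0, 0, 1)
  clear (0,2): R0 −= (-1/3)R2 → (1, 0, 0)
  clear (1,2): R1 −= (2/3)R2 → (0, 1, 0)

rank = 3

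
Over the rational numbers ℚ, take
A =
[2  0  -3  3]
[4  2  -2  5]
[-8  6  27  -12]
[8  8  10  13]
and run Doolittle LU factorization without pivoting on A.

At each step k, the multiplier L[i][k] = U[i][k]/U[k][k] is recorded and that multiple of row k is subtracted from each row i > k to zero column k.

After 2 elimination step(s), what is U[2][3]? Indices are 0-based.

[col 0] pivot 2
  R1 -= 2*R0 → (0, 2, 4, -1)  (L[1][0] := 2)
  R2 -= -4*R0 → (0, 6, 15, 0)  (L[2][0] := -4)
  R3 -= 4*R0 → (0, 8, 22, 1)  (L[3][0] := 4)
[col 1] pivot 2
  R2 -= 3*R1 → (0, 0, 3, 3)  (L[2][1] := 3)
  R3 -= 4*R1 → (0, 0, 6, 5)  (L[3][1] := 4)

U[2][3] = 3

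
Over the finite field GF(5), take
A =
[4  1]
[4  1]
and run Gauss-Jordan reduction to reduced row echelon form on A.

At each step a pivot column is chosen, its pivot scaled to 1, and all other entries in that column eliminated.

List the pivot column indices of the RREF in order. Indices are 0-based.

pivot columns: 0

step 1: normalize row 0 (÷4) = (1, 4)
  row 1: subtract 4×row0 = (0, 0)
skip col 1 (zero from row 1)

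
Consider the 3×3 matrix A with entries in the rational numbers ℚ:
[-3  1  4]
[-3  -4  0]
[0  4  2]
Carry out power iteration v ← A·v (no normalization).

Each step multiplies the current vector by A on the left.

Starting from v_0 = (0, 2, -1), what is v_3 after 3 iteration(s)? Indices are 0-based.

v_0 = (0, 2, -1).
v_1 = A·v_0 = (-2, -8, 6).
v_2 = A·v_1 = (22, 38, -20).
v_3 = A·v_2 = (-108, -218, 112).

v_3 = (-108, -218, 112)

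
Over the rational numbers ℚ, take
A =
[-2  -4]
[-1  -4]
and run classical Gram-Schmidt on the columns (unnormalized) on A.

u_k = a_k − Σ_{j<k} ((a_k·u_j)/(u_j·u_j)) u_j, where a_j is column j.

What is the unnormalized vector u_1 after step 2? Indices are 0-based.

u_1 = (4/5, -8/5)

Step 1: u_0 = a_0 = (-2, -1).
Step 2: u_1 = a_1 − (12/5)·u_0 = (4/5, -8/5).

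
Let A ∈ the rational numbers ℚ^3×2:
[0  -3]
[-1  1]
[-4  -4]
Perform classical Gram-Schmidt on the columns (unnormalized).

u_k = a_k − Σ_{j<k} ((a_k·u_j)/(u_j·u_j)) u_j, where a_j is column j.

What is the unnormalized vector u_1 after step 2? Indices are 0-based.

u_1 = (-3, 32/17, -8/17)

Step 1: u_0 = a_0 = (0, -1, -4).
Step 2: u_1 = a_1 − (15/17)·u_0 = (-3, 32/17, -8/17).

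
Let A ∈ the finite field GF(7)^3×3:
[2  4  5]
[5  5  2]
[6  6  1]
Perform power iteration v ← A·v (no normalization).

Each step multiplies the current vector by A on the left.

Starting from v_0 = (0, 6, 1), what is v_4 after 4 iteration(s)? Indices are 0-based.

v_4 = (3, 2, 1)

v_0 = (0, 6, 1).
v_1 = A·v_0 = (1, 4, 2).
v_2 = A·v_1 = (0, 1, 4).
v_3 = A·v_2 = (3, 6, 3).
v_4 = A·v_3 = (3, 2, 1).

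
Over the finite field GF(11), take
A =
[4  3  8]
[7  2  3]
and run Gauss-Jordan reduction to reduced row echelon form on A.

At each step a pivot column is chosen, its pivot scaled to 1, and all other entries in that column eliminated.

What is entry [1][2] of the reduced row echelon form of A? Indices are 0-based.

step 1: normalize row 0 (÷4) = (1, 9, 2)
  row 1: subtract 7×row0 = (0, 5, 0)
step 2: normalize row 1 (÷5) = (0, 1, 0)
  row 0: subtract 9×row1 = (1, 0, 2)

M[1][2] = 0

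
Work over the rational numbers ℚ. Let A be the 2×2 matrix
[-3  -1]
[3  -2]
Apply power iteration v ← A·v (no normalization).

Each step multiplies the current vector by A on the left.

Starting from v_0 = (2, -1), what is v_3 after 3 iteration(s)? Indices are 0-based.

v_3 = (10, 83)

v_0 = (2, -1).
v_1 = A·v_0 = (-5, 8).
v_2 = A·v_1 = (7, -31).
v_3 = A·v_2 = (10, 83).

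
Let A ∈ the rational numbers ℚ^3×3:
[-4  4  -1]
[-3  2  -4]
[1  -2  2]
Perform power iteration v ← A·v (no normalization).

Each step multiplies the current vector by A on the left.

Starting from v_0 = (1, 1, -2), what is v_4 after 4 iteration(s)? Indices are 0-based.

v_4 = (215, 336, -254)

v_0 = (1, 1, -2).
v_1 = A·v_0 = (2, 7, -5).
v_2 = A·v_1 = (25, 28, -22).
v_3 = A·v_2 = (34, 69, -75).
v_4 = A·v_3 = (215, 336, -254).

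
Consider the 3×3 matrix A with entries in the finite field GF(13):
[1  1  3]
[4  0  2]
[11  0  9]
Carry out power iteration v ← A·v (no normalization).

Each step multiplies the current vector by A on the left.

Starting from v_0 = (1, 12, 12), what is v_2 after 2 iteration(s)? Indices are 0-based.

v_0 = (1, 12, 12).
v_1 = A·v_0 = (10, 2, 2).
v_2 = A·v_1 = (5, 5, 11).

v_2 = (5, 5, 11)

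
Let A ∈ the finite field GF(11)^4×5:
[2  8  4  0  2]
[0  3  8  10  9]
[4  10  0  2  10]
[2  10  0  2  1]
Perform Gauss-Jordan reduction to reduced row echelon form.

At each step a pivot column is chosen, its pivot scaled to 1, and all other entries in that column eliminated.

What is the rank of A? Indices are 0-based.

[1] R0 /= 2  ⇒  (1, 4, 2, 0, 1)
     R2 -= 4·R0  ⇒  (0, 5, 3, 2, 6)
     R3 -= 2·R0  ⇒  (0, 2, 7, 2, 10)
[2] R1 /= 3  ⇒  (0, 1, 10, 7, 3)
     R0 -= 4·R1  ⇒  (1, 0, 6, 5, 0)
     R2 -= 5·R1  ⇒  (0, 0, 8, 0, 2)
     R3 -= 2·R1  ⇒  (0, 0, 9, 10, 4)
[3] R2 /= 8  ⇒  (0, 0, 1, 0, 3)
     R0 -= 6·R2  ⇒  (1, 0, 0, 5, 4)
     R1 -= 10·R2  ⇒  (0, 1, 0, 7, 6)
     R3 -= 9·R2  ⇒  (0, 0, 0, 10, 10)
[4] R3 /= 10  ⇒  (0, 0, 0, 1, 1)
     R0 -= 5·R3  ⇒  (1, 0, 0, 0, 10)
     R1 -= 7·R3  ⇒  (0, 1, 0, 0, 10)

rank = 4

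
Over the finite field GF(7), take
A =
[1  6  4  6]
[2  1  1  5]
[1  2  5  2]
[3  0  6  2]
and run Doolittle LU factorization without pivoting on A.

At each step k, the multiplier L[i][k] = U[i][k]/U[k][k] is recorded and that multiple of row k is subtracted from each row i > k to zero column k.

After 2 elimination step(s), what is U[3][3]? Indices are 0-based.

U[3][3] = 5

Step 1: pivot at (0,0) is 1.
  row1 ← row1 − (2)·row0  ⇒  L[1][0]=2, U row1=(0, 3, 0, 0)
  row2 ← row2 − (1)·row0  ⇒  L[2][0]=1, U row2=(0, 3, 1, 3)
  row3 ← row3 − (3)·row0  ⇒  L[3][0]=3, U row3=(0, 3, 1, 5)
Step 2: pivot at (1,1) is 3.
  row2 ← row2 − (1)·row1  ⇒  L[2][1]=1, U row2=(0, 0, 1, 3)
  row3 ← row3 − (1)·row1  ⇒  L[3][1]=1, U row3=(0, 0, 1, 5)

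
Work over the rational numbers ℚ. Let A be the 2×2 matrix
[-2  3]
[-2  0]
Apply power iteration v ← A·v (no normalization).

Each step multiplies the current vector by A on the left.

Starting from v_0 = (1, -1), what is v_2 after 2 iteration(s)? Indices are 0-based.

v_0 = (1, -1).
v_1 = A·v_0 = (-5, -2).
v_2 = A·v_1 = (4, 10).

v_2 = (4, 10)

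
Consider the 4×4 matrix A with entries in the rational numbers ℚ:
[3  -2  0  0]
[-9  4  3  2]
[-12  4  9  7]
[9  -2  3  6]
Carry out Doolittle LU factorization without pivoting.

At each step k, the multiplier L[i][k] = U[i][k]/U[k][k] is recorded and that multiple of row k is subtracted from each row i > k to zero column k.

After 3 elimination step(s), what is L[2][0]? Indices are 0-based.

L[2][0] = -4

[col 0] pivot 3
  R1 -= -3*R0 → (0, -2, 3, 2)  (L[1][0] := -3)
  R2 -= -4*R0 → (0, -4, 9, 7)  (L[2][0] := -4)
  R3 -= 3*R0 → (0, 4, 3, 6)  (L[3][0] := 3)
[col 1] pivot -2
  R2 -= 2*R1 → (0, 0, 3, 3)  (L[2][1] := 2)
  R3 -= -2*R1 → (0, 0, 9, 10)  (L[3][1] := -2)
[col 2] pivot 3
  R3 -= 3*R2 → (0, 0, 0, 1)  (L[3][2] := 3)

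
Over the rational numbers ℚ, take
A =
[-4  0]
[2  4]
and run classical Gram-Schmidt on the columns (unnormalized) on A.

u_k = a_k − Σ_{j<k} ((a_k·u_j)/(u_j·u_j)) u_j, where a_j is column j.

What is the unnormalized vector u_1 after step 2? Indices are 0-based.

u_1 = (8/5, 16/5)

Step 1: u_0 = a_0 = (-4, 2).
Step 2: u_1 = a_1 − (2/5)·u_0 = (8/5, 16/5).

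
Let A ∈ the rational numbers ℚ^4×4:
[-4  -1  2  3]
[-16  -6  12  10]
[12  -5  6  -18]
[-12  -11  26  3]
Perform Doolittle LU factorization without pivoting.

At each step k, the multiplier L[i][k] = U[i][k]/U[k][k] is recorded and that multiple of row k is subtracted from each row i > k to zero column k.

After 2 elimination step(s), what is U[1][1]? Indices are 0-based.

U[1][1] = -2

Step 1: pivot at (0,0) is -4.
  row1 ← row1 − (4)·row0  ⇒  L[1][0]=4, U row1=(0, -2, 4, -2)
  row2 ← row2 − (-3)·row0  ⇒  L[2][0]=-3, U row2=(0, -8, 12, -9)
  row3 ← row3 − (3)·row0  ⇒  L[3][0]=3, U row3=(0, -8, 20, -6)
Step 2: pivot at (1,1) is -2.
  row2 ← row2 − (4)·row1  ⇒  L[2][1]=4, U row2=(0, 0, -4, -1)
  row3 ← row3 − (4)·row1  ⇒  L[3][1]=4, U row3=(0, 0, 4, 2)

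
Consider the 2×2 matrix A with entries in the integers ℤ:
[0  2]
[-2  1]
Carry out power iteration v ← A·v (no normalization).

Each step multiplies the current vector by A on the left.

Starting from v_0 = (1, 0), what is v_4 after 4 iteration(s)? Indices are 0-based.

v_4 = (12, 14)

v_0 = (1, 0).
v_1 = A·v_0 = (0, -2).
v_2 = A·v_1 = (-4, -2).
v_3 = A·v_2 = (-4, 6).
v_4 = A·v_3 = (12, 14).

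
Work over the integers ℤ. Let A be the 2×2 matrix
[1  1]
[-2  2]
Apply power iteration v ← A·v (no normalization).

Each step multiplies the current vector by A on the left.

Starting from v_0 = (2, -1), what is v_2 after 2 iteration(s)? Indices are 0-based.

v_2 = (-5, -14)

v_0 = (2, -1).
v_1 = A·v_0 = (1, -6).
v_2 = A·v_1 = (-5, -14).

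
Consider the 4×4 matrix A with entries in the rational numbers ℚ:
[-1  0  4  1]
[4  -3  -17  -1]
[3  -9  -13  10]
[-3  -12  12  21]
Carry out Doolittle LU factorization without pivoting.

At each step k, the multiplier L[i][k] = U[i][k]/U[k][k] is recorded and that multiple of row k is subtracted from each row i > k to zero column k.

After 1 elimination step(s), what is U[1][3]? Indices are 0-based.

Step 1: pivot at (0,0) is -1.
  row1 ← row1 − (-4)·row0  ⇒  L[1][0]=-4, U row1=(0, -3, -1, 3)
  row2 ← row2 − (-3)·row0  ⇒  L[2][0]=-3, U row2=(0, -9, -1, 13)
  row3 ← row3 − (3)·row0  ⇒  L[3][0]=3, U row3=(0, -12, 0, 18)

U[1][3] = 3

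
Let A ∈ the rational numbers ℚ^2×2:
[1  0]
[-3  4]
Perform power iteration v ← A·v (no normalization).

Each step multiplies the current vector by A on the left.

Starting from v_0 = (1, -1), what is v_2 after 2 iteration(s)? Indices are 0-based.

v_2 = (1, -31)

v_0 = (1, -1).
v_1 = A·v_0 = (1, -7).
v_2 = A·v_1 = (1, -31).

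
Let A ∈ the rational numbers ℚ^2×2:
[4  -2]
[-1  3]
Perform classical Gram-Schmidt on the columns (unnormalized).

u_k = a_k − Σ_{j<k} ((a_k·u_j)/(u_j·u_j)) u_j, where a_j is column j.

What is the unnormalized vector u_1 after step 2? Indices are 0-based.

Step 1: u_0 = a_0 = (4, -1).
Step 2: u_1 = a_1 − (-11/17)·u_0 = (10/17, 40/17).

u_1 = (10/17, 40/17)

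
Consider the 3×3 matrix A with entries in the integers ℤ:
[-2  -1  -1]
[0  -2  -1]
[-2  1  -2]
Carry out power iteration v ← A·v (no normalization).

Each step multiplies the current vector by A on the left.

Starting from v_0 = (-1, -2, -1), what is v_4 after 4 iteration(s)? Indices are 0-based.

v_4 = (-183, -106, -157)

v_0 = (-1, -2, -1).
v_1 = A·v_0 = (5, 5, 2).
v_2 = A·v_1 = (-17, -12, -9).
v_3 = A·v_2 = (55, 33, 40).
v_4 = A·v_3 = (-183, -106, -157).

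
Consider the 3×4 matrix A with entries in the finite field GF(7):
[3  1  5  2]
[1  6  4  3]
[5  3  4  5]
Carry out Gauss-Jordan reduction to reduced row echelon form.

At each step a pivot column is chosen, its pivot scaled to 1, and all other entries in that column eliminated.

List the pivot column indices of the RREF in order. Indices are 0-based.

pivot columns: 0, 1, 2

[1] R0 /= 3  ⇒  (1, 5, 4, 3)
     R1 -= 1·R0  ⇒  (0, 1, 0, 0)
     R2 -= 5·R0  ⇒  (0, 6, 5, 4)
[2] R1 /= 1  ⇒  (0, 1, 0, 0)
     R0 -= 5·R1  ⇒  (1, 0, 4, 3)
     R2 -= 6·R1  ⇒  (0, 0, 5, 4)
[3] R2 /= 5  ⇒  (0, 0, 1, 5)
     R0 -= 4·R2  ⇒  (1, 0, 0, 4)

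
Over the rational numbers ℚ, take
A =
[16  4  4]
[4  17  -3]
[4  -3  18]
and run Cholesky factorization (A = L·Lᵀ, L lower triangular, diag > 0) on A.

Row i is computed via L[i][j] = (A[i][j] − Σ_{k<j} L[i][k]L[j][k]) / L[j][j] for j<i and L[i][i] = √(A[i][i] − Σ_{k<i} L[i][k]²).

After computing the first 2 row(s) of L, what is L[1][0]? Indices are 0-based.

L[1][0] = 1

Step 1: L[0][0] = √(16) = 4.
  L[1][0] = (4) / L[0][0] = 1.
Step 2: L[1][1] = √(16) = 4.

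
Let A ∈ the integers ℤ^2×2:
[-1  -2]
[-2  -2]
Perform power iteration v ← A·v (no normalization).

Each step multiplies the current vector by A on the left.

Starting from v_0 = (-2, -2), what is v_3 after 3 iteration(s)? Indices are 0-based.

v_0 = (-2, -2).
v_1 = A·v_0 = (6, 8).
v_2 = A·v_1 = (-22, -28).
v_3 = A·v_2 = (78, 100).

v_3 = (78, 100)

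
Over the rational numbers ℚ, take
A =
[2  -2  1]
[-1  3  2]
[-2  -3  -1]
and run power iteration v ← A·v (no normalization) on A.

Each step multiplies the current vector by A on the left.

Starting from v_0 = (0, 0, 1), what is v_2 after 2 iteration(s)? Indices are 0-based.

v_0 = (0, 0, 1).
v_1 = A·v_0 = (1, 2, -1).
v_2 = A·v_1 = (-3, 3, -7).

v_2 = (-3, 3, -7)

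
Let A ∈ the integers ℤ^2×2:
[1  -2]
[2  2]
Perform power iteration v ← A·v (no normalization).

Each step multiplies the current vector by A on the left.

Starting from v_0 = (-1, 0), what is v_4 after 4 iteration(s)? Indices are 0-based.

v_4 = (27, 18)

v_0 = (-1, 0).
v_1 = A·v_0 = (-1, -2).
v_2 = A·v_1 = (3, -6).
v_3 = A·v_2 = (15, -6).
v_4 = A·v_3 = (27, 18).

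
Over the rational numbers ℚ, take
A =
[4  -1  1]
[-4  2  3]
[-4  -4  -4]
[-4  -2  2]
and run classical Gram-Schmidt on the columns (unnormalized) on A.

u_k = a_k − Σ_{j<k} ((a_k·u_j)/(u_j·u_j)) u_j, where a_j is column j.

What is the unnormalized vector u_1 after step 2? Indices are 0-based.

Step 1: u_0 = a_0 = (4, -4, -4, -4).
Step 2: u_1 = a_1 − (3/16)·u_0 = (-7/4, 11/4, -13/4, -5/4).

u_1 = (-7/4, 11/4, -13/4, -5/4)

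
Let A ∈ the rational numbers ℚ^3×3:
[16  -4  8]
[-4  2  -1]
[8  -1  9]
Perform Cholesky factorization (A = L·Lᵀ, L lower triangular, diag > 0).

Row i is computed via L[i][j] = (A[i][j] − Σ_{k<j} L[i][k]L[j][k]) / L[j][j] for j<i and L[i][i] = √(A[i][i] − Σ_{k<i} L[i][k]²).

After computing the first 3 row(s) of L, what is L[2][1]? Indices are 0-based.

L[2][1] = 1

Step 1: L[0][0] = √(16) = 4.
  L[1][0] = (-4) / L[0][0] = -1.
Step 2: L[1][1] = √(1) = 1.
  L[2][0] = (8) / L[0][0] = 2.
  L[2][1] = (1) / L[1][1] = 1.
Step 3: L[2][2] = √(4) = 2.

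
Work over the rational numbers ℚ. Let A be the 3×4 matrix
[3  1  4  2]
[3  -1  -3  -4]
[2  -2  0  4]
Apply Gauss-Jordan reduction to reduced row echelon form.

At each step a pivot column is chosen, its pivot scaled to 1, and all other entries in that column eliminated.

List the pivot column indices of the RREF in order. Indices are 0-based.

pivot columns: 0, 1, 2

pivot(0,0)=3: scale R0 → (1, 1/3, 4/3, 2/3)
  clear (1,0): R1 −= (3)R0 → (0, -2, -7, -6)
  clear (2,0): R2 −= (2)R0 → (0, -8/3, -8/3, 8/3)
pivot(1,1)=-2: scale R1 → (0, 1, 7/2, 3)
  clear (0,1): R0 −= (1/3)R1 → (1, 0, 1/6, -1/3)
  clear (2,1): R2 −= (-8/3)R1 → (0, 0, 20/3, 32/3)
pivot(2,2)=20/3: scale R2 → (0, 0, 1, 8/5)
  clear (0,2): R0 −= (1/6)R2 → (1, 0, 0, -3/5)
  clear (1,2): R1 −= (7/2)R2 → (0, 1, 0, -13/5)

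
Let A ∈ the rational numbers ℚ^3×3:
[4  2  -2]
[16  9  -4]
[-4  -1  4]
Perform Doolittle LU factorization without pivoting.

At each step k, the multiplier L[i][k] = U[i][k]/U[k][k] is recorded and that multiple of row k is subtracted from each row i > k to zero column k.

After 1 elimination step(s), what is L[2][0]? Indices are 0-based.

[col 0] pivot 4
  R1 -= 4*R0 → (0, 1, 4)  (L[1][0] := 4)
  R2 -= -1*R0 → (0, 1, 2)  (L[2][0] := -1)

L[2][0] = -1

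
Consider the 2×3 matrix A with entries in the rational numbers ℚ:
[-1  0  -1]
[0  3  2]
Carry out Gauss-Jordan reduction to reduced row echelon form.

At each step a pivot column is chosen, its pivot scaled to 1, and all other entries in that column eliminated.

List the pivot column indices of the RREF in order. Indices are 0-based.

pivot columns: 0, 1

[1] R0 /= -1  ⇒  (1, 0, 1)
[2] R1 /= 3  ⇒  (0, 1, 2/3)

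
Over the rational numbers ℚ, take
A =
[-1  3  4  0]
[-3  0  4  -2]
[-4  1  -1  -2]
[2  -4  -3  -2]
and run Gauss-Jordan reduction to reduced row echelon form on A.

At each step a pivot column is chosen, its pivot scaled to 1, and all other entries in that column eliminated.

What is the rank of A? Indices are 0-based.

[1] R0 /= -1  ⇒  (1, -3, -4, 0)
     R1 -= -3·R0  ⇒  (0, -9, -8, -2)
     R2 -= -4·R0  ⇒  (0, -11, -17, -2)
     R3 -= 2·R0  ⇒  (0, 2, 5, -2)
[2] R1 /= -9  ⇒  (0, 1, 8/9, 2/9)
     R0 -= -3·R1  ⇒  (1, 0, -4/3, 2/3)
     R2 -= -11·R1  ⇒  (0, 0, -65/9, 4/9)
     R3 -= 2·R1  ⇒  (0, 0, 29/9, -22/9)
[3] R2 /= -65/9  ⇒  (0, 0, 1, -4/65)
     R0 -= -4/3·R2  ⇒  (1, 0, 0, 38/65)
     R1 -= 8/9·R2  ⇒  (0, 1, 0, 18/65)
     R3 -= 29/9·R2  ⇒  (0, 0, 0, -146/65)
[4] R3 /= -146/65  ⇒  (0, 0, 0, 1)
     R0 -= 38/65·R3  ⇒  (1, 0, 0, 0)
     R1 -= 18/65·R3  ⇒  (0, 1, 0, 0)
     R2 -= -4/65·R3  ⇒  (0, 0, 1, 0)

rank = 4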